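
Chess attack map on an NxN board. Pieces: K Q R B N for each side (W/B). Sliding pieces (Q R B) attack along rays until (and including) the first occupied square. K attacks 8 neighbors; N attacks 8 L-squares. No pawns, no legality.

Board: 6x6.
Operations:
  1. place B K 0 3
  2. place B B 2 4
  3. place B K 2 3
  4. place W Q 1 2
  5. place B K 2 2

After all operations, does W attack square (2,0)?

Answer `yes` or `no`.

Op 1: place BK@(0,3)
Op 2: place BB@(2,4)
Op 3: place BK@(2,3)
Op 4: place WQ@(1,2)
Op 5: place BK@(2,2)
Per-piece attacks for W:
  WQ@(1,2): attacks (1,3) (1,4) (1,5) (1,1) (1,0) (2,2) (0,2) (2,3) (2,1) (3,0) (0,3) (0,1) [ray(1,0) blocked at (2,2); ray(1,1) blocked at (2,3); ray(-1,1) blocked at (0,3)]
W attacks (2,0): no

Answer: no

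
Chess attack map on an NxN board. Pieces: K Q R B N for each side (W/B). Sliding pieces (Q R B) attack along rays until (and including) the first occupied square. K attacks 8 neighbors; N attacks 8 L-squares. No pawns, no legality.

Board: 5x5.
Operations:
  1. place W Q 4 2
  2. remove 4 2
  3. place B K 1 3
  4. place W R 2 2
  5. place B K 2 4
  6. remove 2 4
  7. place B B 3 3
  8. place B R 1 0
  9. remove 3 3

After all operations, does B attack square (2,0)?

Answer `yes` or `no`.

Answer: yes

Derivation:
Op 1: place WQ@(4,2)
Op 2: remove (4,2)
Op 3: place BK@(1,3)
Op 4: place WR@(2,2)
Op 5: place BK@(2,4)
Op 6: remove (2,4)
Op 7: place BB@(3,3)
Op 8: place BR@(1,0)
Op 9: remove (3,3)
Per-piece attacks for B:
  BR@(1,0): attacks (1,1) (1,2) (1,3) (2,0) (3,0) (4,0) (0,0) [ray(0,1) blocked at (1,3)]
  BK@(1,3): attacks (1,4) (1,2) (2,3) (0,3) (2,4) (2,2) (0,4) (0,2)
B attacks (2,0): yes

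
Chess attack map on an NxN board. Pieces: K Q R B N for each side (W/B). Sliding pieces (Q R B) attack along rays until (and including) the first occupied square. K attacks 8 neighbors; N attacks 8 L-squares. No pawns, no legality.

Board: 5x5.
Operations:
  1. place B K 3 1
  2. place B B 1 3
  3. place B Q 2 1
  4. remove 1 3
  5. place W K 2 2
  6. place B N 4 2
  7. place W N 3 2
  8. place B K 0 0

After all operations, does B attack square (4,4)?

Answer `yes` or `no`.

Op 1: place BK@(3,1)
Op 2: place BB@(1,3)
Op 3: place BQ@(2,1)
Op 4: remove (1,3)
Op 5: place WK@(2,2)
Op 6: place BN@(4,2)
Op 7: place WN@(3,2)
Op 8: place BK@(0,0)
Per-piece attacks for B:
  BK@(0,0): attacks (0,1) (1,0) (1,1)
  BQ@(2,1): attacks (2,2) (2,0) (3,1) (1,1) (0,1) (3,2) (3,0) (1,2) (0,3) (1,0) [ray(0,1) blocked at (2,2); ray(1,0) blocked at (3,1); ray(1,1) blocked at (3,2)]
  BK@(3,1): attacks (3,2) (3,0) (4,1) (2,1) (4,2) (4,0) (2,2) (2,0)
  BN@(4,2): attacks (3,4) (2,3) (3,0) (2,1)
B attacks (4,4): no

Answer: no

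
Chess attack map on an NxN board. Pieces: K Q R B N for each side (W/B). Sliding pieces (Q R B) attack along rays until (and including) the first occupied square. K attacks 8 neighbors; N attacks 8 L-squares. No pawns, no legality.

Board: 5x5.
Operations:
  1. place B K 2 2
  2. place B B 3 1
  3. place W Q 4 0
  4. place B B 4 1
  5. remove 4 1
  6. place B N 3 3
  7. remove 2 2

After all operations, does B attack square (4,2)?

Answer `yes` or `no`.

Op 1: place BK@(2,2)
Op 2: place BB@(3,1)
Op 3: place WQ@(4,0)
Op 4: place BB@(4,1)
Op 5: remove (4,1)
Op 6: place BN@(3,3)
Op 7: remove (2,2)
Per-piece attacks for B:
  BB@(3,1): attacks (4,2) (4,0) (2,2) (1,3) (0,4) (2,0) [ray(1,-1) blocked at (4,0)]
  BN@(3,3): attacks (1,4) (4,1) (2,1) (1,2)
B attacks (4,2): yes

Answer: yes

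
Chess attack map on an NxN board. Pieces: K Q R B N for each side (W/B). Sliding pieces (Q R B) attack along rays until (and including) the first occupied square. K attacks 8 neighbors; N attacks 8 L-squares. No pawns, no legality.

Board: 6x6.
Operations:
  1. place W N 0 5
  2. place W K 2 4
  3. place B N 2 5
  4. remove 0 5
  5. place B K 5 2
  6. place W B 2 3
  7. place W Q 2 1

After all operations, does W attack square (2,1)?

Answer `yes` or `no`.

Op 1: place WN@(0,5)
Op 2: place WK@(2,4)
Op 3: place BN@(2,5)
Op 4: remove (0,5)
Op 5: place BK@(5,2)
Op 6: place WB@(2,3)
Op 7: place WQ@(2,1)
Per-piece attacks for W:
  WQ@(2,1): attacks (2,2) (2,3) (2,0) (3,1) (4,1) (5,1) (1,1) (0,1) (3,2) (4,3) (5,4) (3,0) (1,2) (0,3) (1,0) [ray(0,1) blocked at (2,3)]
  WB@(2,3): attacks (3,4) (4,5) (3,2) (4,1) (5,0) (1,4) (0,5) (1,2) (0,1)
  WK@(2,4): attacks (2,5) (2,3) (3,4) (1,4) (3,5) (3,3) (1,5) (1,3)
W attacks (2,1): no

Answer: no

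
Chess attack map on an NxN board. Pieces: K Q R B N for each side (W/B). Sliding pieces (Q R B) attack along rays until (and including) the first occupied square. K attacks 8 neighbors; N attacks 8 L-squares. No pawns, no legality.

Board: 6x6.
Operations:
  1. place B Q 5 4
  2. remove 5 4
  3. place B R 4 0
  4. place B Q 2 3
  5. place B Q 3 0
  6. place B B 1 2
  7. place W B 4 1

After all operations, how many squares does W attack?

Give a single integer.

Op 1: place BQ@(5,4)
Op 2: remove (5,4)
Op 3: place BR@(4,0)
Op 4: place BQ@(2,3)
Op 5: place BQ@(3,0)
Op 6: place BB@(1,2)
Op 7: place WB@(4,1)
Per-piece attacks for W:
  WB@(4,1): attacks (5,2) (5,0) (3,2) (2,3) (3,0) [ray(-1,1) blocked at (2,3); ray(-1,-1) blocked at (3,0)]
Union (5 distinct): (2,3) (3,0) (3,2) (5,0) (5,2)

Answer: 5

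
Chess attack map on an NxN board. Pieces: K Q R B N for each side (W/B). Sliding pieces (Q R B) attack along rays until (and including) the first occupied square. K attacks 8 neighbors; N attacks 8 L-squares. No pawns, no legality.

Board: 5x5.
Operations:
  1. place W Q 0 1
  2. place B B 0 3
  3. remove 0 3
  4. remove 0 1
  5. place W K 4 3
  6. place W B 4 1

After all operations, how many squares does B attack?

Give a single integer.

Op 1: place WQ@(0,1)
Op 2: place BB@(0,3)
Op 3: remove (0,3)
Op 4: remove (0,1)
Op 5: place WK@(4,3)
Op 6: place WB@(4,1)
Per-piece attacks for B:
Union (0 distinct): (none)

Answer: 0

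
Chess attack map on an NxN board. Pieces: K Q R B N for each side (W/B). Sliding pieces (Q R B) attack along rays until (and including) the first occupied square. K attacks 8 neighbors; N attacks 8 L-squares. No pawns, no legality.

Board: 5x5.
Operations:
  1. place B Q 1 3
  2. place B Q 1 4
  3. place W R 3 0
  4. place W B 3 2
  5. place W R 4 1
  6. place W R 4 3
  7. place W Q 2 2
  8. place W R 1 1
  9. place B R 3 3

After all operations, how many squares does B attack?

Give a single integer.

Answer: 15

Derivation:
Op 1: place BQ@(1,3)
Op 2: place BQ@(1,4)
Op 3: place WR@(3,0)
Op 4: place WB@(3,2)
Op 5: place WR@(4,1)
Op 6: place WR@(4,3)
Op 7: place WQ@(2,2)
Op 8: place WR@(1,1)
Op 9: place BR@(3,3)
Per-piece attacks for B:
  BQ@(1,3): attacks (1,4) (1,2) (1,1) (2,3) (3,3) (0,3) (2,4) (2,2) (0,4) (0,2) [ray(0,1) blocked at (1,4); ray(0,-1) blocked at (1,1); ray(1,0) blocked at (3,3); ray(1,-1) blocked at (2,2)]
  BQ@(1,4): attacks (1,3) (2,4) (3,4) (4,4) (0,4) (2,3) (3,2) (0,3) [ray(0,-1) blocked at (1,3); ray(1,-1) blocked at (3,2)]
  BR@(3,3): attacks (3,4) (3,2) (4,3) (2,3) (1,3) [ray(0,-1) blocked at (3,2); ray(1,0) blocked at (4,3); ray(-1,0) blocked at (1,3)]
Union (15 distinct): (0,2) (0,3) (0,4) (1,1) (1,2) (1,3) (1,4) (2,2) (2,3) (2,4) (3,2) (3,3) (3,4) (4,3) (4,4)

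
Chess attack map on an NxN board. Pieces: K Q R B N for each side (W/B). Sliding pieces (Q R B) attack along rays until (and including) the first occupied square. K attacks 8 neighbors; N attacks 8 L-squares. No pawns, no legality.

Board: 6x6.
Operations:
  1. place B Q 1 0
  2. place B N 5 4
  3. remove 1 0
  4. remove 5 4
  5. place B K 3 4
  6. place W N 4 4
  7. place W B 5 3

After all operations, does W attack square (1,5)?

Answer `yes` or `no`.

Op 1: place BQ@(1,0)
Op 2: place BN@(5,4)
Op 3: remove (1,0)
Op 4: remove (5,4)
Op 5: place BK@(3,4)
Op 6: place WN@(4,4)
Op 7: place WB@(5,3)
Per-piece attacks for W:
  WN@(4,4): attacks (2,5) (5,2) (3,2) (2,3)
  WB@(5,3): attacks (4,4) (4,2) (3,1) (2,0) [ray(-1,1) blocked at (4,4)]
W attacks (1,5): no

Answer: no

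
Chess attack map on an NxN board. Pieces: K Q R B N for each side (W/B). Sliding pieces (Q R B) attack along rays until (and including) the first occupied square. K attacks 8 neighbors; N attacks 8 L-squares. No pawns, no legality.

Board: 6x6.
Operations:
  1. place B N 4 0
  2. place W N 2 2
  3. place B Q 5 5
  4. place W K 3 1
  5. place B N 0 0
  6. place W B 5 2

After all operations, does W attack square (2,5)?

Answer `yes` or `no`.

Answer: yes

Derivation:
Op 1: place BN@(4,0)
Op 2: place WN@(2,2)
Op 3: place BQ@(5,5)
Op 4: place WK@(3,1)
Op 5: place BN@(0,0)
Op 6: place WB@(5,2)
Per-piece attacks for W:
  WN@(2,2): attacks (3,4) (4,3) (1,4) (0,3) (3,0) (4,1) (1,0) (0,1)
  WK@(3,1): attacks (3,2) (3,0) (4,1) (2,1) (4,2) (4,0) (2,2) (2,0)
  WB@(5,2): attacks (4,3) (3,4) (2,5) (4,1) (3,0)
W attacks (2,5): yes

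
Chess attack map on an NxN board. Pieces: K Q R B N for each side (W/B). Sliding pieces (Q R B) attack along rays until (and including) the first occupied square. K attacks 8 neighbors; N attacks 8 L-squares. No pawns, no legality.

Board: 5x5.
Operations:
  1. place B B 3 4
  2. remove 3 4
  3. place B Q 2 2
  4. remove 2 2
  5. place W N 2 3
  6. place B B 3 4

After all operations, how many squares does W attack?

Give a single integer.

Op 1: place BB@(3,4)
Op 2: remove (3,4)
Op 3: place BQ@(2,2)
Op 4: remove (2,2)
Op 5: place WN@(2,3)
Op 6: place BB@(3,4)
Per-piece attacks for W:
  WN@(2,3): attacks (4,4) (0,4) (3,1) (4,2) (1,1) (0,2)
Union (6 distinct): (0,2) (0,4) (1,1) (3,1) (4,2) (4,4)

Answer: 6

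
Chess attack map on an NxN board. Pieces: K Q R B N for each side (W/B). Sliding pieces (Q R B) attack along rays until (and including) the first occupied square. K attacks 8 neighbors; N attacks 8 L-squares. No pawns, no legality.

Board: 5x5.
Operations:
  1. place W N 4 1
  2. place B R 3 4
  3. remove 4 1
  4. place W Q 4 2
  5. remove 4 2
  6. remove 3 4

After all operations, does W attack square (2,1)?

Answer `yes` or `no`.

Op 1: place WN@(4,1)
Op 2: place BR@(3,4)
Op 3: remove (4,1)
Op 4: place WQ@(4,2)
Op 5: remove (4,2)
Op 6: remove (3,4)
Per-piece attacks for W:
W attacks (2,1): no

Answer: no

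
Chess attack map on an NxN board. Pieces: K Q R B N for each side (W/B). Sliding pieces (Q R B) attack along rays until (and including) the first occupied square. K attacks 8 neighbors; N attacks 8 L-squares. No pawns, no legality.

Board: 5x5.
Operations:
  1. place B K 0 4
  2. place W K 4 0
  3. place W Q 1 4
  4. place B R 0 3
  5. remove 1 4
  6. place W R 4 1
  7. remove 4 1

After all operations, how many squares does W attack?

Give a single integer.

Answer: 3

Derivation:
Op 1: place BK@(0,4)
Op 2: place WK@(4,0)
Op 3: place WQ@(1,4)
Op 4: place BR@(0,3)
Op 5: remove (1,4)
Op 6: place WR@(4,1)
Op 7: remove (4,1)
Per-piece attacks for W:
  WK@(4,0): attacks (4,1) (3,0) (3,1)
Union (3 distinct): (3,0) (3,1) (4,1)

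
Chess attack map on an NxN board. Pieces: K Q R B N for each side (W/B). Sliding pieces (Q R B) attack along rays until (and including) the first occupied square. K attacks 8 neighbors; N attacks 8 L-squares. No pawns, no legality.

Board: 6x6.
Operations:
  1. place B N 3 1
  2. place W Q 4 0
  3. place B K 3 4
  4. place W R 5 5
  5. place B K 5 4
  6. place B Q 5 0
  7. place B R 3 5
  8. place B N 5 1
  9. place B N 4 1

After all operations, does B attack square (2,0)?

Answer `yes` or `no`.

Op 1: place BN@(3,1)
Op 2: place WQ@(4,0)
Op 3: place BK@(3,4)
Op 4: place WR@(5,5)
Op 5: place BK@(5,4)
Op 6: place BQ@(5,0)
Op 7: place BR@(3,5)
Op 8: place BN@(5,1)
Op 9: place BN@(4,1)
Per-piece attacks for B:
  BN@(3,1): attacks (4,3) (5,2) (2,3) (1,2) (5,0) (1,0)
  BK@(3,4): attacks (3,5) (3,3) (4,4) (2,4) (4,5) (4,3) (2,5) (2,3)
  BR@(3,5): attacks (3,4) (4,5) (5,5) (2,5) (1,5) (0,5) [ray(0,-1) blocked at (3,4); ray(1,0) blocked at (5,5)]
  BN@(4,1): attacks (5,3) (3,3) (2,2) (2,0)
  BQ@(5,0): attacks (5,1) (4,0) (4,1) [ray(0,1) blocked at (5,1); ray(-1,0) blocked at (4,0); ray(-1,1) blocked at (4,1)]
  BN@(5,1): attacks (4,3) (3,2) (3,0)
  BK@(5,4): attacks (5,5) (5,3) (4,4) (4,5) (4,3)
B attacks (2,0): yes

Answer: yes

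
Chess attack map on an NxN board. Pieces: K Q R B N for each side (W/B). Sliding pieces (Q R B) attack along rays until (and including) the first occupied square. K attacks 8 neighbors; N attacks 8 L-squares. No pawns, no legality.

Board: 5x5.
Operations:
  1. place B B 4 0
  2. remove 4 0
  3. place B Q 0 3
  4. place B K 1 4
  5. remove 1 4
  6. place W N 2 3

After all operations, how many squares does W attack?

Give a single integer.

Op 1: place BB@(4,0)
Op 2: remove (4,0)
Op 3: place BQ@(0,3)
Op 4: place BK@(1,4)
Op 5: remove (1,4)
Op 6: place WN@(2,3)
Per-piece attacks for W:
  WN@(2,3): attacks (4,4) (0,4) (3,1) (4,2) (1,1) (0,2)
Union (6 distinct): (0,2) (0,4) (1,1) (3,1) (4,2) (4,4)

Answer: 6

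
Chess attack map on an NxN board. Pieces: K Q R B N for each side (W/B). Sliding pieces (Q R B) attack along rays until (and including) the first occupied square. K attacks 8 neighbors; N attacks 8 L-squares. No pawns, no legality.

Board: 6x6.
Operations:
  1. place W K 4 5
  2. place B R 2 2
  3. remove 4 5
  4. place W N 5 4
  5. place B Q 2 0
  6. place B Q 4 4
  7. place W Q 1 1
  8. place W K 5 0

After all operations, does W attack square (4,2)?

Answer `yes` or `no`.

Answer: yes

Derivation:
Op 1: place WK@(4,5)
Op 2: place BR@(2,2)
Op 3: remove (4,5)
Op 4: place WN@(5,4)
Op 5: place BQ@(2,0)
Op 6: place BQ@(4,4)
Op 7: place WQ@(1,1)
Op 8: place WK@(5,0)
Per-piece attacks for W:
  WQ@(1,1): attacks (1,2) (1,3) (1,4) (1,5) (1,0) (2,1) (3,1) (4,1) (5,1) (0,1) (2,2) (2,0) (0,2) (0,0) [ray(1,1) blocked at (2,2); ray(1,-1) blocked at (2,0)]
  WK@(5,0): attacks (5,1) (4,0) (4,1)
  WN@(5,4): attacks (3,5) (4,2) (3,3)
W attacks (4,2): yes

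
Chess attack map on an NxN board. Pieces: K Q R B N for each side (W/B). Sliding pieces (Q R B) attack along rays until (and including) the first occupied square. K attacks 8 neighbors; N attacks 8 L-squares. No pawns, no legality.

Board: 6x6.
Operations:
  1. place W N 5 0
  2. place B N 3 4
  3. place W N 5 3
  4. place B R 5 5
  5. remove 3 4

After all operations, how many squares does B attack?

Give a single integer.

Answer: 7

Derivation:
Op 1: place WN@(5,0)
Op 2: place BN@(3,4)
Op 3: place WN@(5,3)
Op 4: place BR@(5,5)
Op 5: remove (3,4)
Per-piece attacks for B:
  BR@(5,5): attacks (5,4) (5,3) (4,5) (3,5) (2,5) (1,5) (0,5) [ray(0,-1) blocked at (5,3)]
Union (7 distinct): (0,5) (1,5) (2,5) (3,5) (4,5) (5,3) (5,4)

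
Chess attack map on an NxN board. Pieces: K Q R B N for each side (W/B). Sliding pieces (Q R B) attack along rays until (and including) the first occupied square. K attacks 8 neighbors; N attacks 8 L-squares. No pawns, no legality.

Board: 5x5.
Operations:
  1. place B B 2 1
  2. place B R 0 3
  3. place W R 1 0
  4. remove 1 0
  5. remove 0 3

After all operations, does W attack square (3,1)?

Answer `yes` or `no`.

Answer: no

Derivation:
Op 1: place BB@(2,1)
Op 2: place BR@(0,3)
Op 3: place WR@(1,0)
Op 4: remove (1,0)
Op 5: remove (0,3)
Per-piece attacks for W:
W attacks (3,1): no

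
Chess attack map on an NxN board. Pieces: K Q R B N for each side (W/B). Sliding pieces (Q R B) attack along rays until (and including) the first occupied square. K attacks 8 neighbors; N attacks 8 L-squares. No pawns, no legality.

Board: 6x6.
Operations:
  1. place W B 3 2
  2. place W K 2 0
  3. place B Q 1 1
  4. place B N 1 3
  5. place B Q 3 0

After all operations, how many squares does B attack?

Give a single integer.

Answer: 23

Derivation:
Op 1: place WB@(3,2)
Op 2: place WK@(2,0)
Op 3: place BQ@(1,1)
Op 4: place BN@(1,3)
Op 5: place BQ@(3,0)
Per-piece attacks for B:
  BQ@(1,1): attacks (1,2) (1,3) (1,0) (2,1) (3,1) (4,1) (5,1) (0,1) (2,2) (3,3) (4,4) (5,5) (2,0) (0,2) (0,0) [ray(0,1) blocked at (1,3); ray(1,-1) blocked at (2,0)]
  BN@(1,3): attacks (2,5) (3,4) (0,5) (2,1) (3,2) (0,1)
  BQ@(3,0): attacks (3,1) (3,2) (4,0) (5,0) (2,0) (4,1) (5,2) (2,1) (1,2) (0,3) [ray(0,1) blocked at (3,2); ray(-1,0) blocked at (2,0)]
Union (23 distinct): (0,0) (0,1) (0,2) (0,3) (0,5) (1,0) (1,2) (1,3) (2,0) (2,1) (2,2) (2,5) (3,1) (3,2) (3,3) (3,4) (4,0) (4,1) (4,4) (5,0) (5,1) (5,2) (5,5)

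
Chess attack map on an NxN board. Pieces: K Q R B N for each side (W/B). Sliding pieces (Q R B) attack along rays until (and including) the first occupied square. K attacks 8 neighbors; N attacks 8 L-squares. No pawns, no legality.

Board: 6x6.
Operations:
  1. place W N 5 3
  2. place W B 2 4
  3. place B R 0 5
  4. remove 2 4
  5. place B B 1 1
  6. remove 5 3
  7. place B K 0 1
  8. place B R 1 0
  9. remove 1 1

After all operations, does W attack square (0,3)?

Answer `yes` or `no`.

Op 1: place WN@(5,3)
Op 2: place WB@(2,4)
Op 3: place BR@(0,5)
Op 4: remove (2,4)
Op 5: place BB@(1,1)
Op 6: remove (5,3)
Op 7: place BK@(0,1)
Op 8: place BR@(1,0)
Op 9: remove (1,1)
Per-piece attacks for W:
W attacks (0,3): no

Answer: no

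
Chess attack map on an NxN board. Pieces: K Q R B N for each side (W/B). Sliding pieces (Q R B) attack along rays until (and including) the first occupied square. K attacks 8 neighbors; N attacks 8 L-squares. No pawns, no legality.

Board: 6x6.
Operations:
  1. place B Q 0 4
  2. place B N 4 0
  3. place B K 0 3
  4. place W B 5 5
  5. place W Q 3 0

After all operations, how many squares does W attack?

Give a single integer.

Answer: 17

Derivation:
Op 1: place BQ@(0,4)
Op 2: place BN@(4,0)
Op 3: place BK@(0,3)
Op 4: place WB@(5,5)
Op 5: place WQ@(3,0)
Per-piece attacks for W:
  WQ@(3,0): attacks (3,1) (3,2) (3,3) (3,4) (3,5) (4,0) (2,0) (1,0) (0,0) (4,1) (5,2) (2,1) (1,2) (0,3) [ray(1,0) blocked at (4,0); ray(-1,1) blocked at (0,3)]
  WB@(5,5): attacks (4,4) (3,3) (2,2) (1,1) (0,0)
Union (17 distinct): (0,0) (0,3) (1,0) (1,1) (1,2) (2,0) (2,1) (2,2) (3,1) (3,2) (3,3) (3,4) (3,5) (4,0) (4,1) (4,4) (5,2)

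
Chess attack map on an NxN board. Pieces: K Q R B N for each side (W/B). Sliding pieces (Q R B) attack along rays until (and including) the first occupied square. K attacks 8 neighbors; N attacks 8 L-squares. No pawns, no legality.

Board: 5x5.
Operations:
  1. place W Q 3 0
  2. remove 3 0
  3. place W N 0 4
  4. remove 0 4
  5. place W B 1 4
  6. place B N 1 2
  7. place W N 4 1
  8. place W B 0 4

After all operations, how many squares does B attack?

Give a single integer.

Answer: 6

Derivation:
Op 1: place WQ@(3,0)
Op 2: remove (3,0)
Op 3: place WN@(0,4)
Op 4: remove (0,4)
Op 5: place WB@(1,4)
Op 6: place BN@(1,2)
Op 7: place WN@(4,1)
Op 8: place WB@(0,4)
Per-piece attacks for B:
  BN@(1,2): attacks (2,4) (3,3) (0,4) (2,0) (3,1) (0,0)
Union (6 distinct): (0,0) (0,4) (2,0) (2,4) (3,1) (3,3)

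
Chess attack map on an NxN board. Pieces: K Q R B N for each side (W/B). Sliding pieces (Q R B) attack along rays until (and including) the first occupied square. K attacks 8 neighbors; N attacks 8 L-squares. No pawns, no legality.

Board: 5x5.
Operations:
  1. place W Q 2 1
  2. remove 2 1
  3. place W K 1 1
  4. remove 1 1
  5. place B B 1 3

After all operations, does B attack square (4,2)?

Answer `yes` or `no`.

Answer: no

Derivation:
Op 1: place WQ@(2,1)
Op 2: remove (2,1)
Op 3: place WK@(1,1)
Op 4: remove (1,1)
Op 5: place BB@(1,3)
Per-piece attacks for B:
  BB@(1,3): attacks (2,4) (2,2) (3,1) (4,0) (0,4) (0,2)
B attacks (4,2): no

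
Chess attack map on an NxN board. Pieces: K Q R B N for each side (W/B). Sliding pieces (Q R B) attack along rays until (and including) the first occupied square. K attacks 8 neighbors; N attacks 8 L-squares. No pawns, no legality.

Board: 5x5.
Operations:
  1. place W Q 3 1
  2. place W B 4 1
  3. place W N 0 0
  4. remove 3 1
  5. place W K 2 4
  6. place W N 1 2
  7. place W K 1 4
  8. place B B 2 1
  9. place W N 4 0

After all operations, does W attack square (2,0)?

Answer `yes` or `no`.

Answer: yes

Derivation:
Op 1: place WQ@(3,1)
Op 2: place WB@(4,1)
Op 3: place WN@(0,0)
Op 4: remove (3,1)
Op 5: place WK@(2,4)
Op 6: place WN@(1,2)
Op 7: place WK@(1,4)
Op 8: place BB@(2,1)
Op 9: place WN@(4,0)
Per-piece attacks for W:
  WN@(0,0): attacks (1,2) (2,1)
  WN@(1,2): attacks (2,4) (3,3) (0,4) (2,0) (3,1) (0,0)
  WK@(1,4): attacks (1,3) (2,4) (0,4) (2,3) (0,3)
  WK@(2,4): attacks (2,3) (3,4) (1,4) (3,3) (1,3)
  WN@(4,0): attacks (3,2) (2,1)
  WB@(4,1): attacks (3,2) (2,3) (1,4) (3,0) [ray(-1,1) blocked at (1,4)]
W attacks (2,0): yes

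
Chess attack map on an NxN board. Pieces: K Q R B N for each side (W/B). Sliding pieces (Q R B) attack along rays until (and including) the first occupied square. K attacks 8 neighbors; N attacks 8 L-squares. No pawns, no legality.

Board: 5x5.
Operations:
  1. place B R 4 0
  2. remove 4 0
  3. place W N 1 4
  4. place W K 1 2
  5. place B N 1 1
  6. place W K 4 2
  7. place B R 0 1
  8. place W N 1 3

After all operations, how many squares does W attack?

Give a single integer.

Op 1: place BR@(4,0)
Op 2: remove (4,0)
Op 3: place WN@(1,4)
Op 4: place WK@(1,2)
Op 5: place BN@(1,1)
Op 6: place WK@(4,2)
Op 7: place BR@(0,1)
Op 8: place WN@(1,3)
Per-piece attacks for W:
  WK@(1,2): attacks (1,3) (1,1) (2,2) (0,2) (2,3) (2,1) (0,3) (0,1)
  WN@(1,3): attacks (3,4) (2,1) (3,2) (0,1)
  WN@(1,4): attacks (2,2) (3,3) (0,2)
  WK@(4,2): attacks (4,3) (4,1) (3,2) (3,3) (3,1)
Union (14 distinct): (0,1) (0,2) (0,3) (1,1) (1,3) (2,1) (2,2) (2,3) (3,1) (3,2) (3,3) (3,4) (4,1) (4,3)

Answer: 14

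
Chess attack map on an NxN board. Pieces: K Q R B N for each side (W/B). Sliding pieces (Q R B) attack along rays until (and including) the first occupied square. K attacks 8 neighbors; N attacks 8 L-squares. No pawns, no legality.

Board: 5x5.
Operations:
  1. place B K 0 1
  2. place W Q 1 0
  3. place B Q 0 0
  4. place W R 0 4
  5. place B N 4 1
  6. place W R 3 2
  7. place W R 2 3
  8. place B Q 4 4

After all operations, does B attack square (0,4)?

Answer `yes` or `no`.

Op 1: place BK@(0,1)
Op 2: place WQ@(1,0)
Op 3: place BQ@(0,0)
Op 4: place WR@(0,4)
Op 5: place BN@(4,1)
Op 6: place WR@(3,2)
Op 7: place WR@(2,3)
Op 8: place BQ@(4,4)
Per-piece attacks for B:
  BQ@(0,0): attacks (0,1) (1,0) (1,1) (2,2) (3,3) (4,4) [ray(0,1) blocked at (0,1); ray(1,0) blocked at (1,0); ray(1,1) blocked at (4,4)]
  BK@(0,1): attacks (0,2) (0,0) (1,1) (1,2) (1,0)
  BN@(4,1): attacks (3,3) (2,2) (2,0)
  BQ@(4,4): attacks (4,3) (4,2) (4,1) (3,4) (2,4) (1,4) (0,4) (3,3) (2,2) (1,1) (0,0) [ray(0,-1) blocked at (4,1); ray(-1,0) blocked at (0,4); ray(-1,-1) blocked at (0,0)]
B attacks (0,4): yes

Answer: yes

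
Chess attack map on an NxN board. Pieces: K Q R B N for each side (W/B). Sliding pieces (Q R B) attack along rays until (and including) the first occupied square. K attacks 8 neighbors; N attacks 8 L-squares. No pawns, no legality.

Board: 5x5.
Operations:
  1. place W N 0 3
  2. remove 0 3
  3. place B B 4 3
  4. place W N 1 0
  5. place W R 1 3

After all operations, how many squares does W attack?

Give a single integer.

Op 1: place WN@(0,3)
Op 2: remove (0,3)
Op 3: place BB@(4,3)
Op 4: place WN@(1,0)
Op 5: place WR@(1,3)
Per-piece attacks for W:
  WN@(1,0): attacks (2,2) (3,1) (0,2)
  WR@(1,3): attacks (1,4) (1,2) (1,1) (1,0) (2,3) (3,3) (4,3) (0,3) [ray(0,-1) blocked at (1,0); ray(1,0) blocked at (4,3)]
Union (11 distinct): (0,2) (0,3) (1,0) (1,1) (1,2) (1,4) (2,2) (2,3) (3,1) (3,3) (4,3)

Answer: 11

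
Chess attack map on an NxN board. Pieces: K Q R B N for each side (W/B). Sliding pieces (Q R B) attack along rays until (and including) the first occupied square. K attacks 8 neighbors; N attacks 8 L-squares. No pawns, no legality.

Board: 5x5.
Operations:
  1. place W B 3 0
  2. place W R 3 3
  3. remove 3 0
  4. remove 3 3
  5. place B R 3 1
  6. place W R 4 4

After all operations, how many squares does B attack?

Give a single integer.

Op 1: place WB@(3,0)
Op 2: place WR@(3,3)
Op 3: remove (3,0)
Op 4: remove (3,3)
Op 5: place BR@(3,1)
Op 6: place WR@(4,4)
Per-piece attacks for B:
  BR@(3,1): attacks (3,2) (3,3) (3,4) (3,0) (4,1) (2,1) (1,1) (0,1)
Union (8 distinct): (0,1) (1,1) (2,1) (3,0) (3,2) (3,3) (3,4) (4,1)

Answer: 8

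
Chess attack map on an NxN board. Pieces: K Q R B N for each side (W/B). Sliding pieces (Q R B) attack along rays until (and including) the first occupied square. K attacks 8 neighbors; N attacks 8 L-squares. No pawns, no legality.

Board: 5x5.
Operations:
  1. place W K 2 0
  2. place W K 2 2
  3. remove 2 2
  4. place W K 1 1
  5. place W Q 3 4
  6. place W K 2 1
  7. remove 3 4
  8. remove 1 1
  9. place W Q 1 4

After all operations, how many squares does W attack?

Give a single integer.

Answer: 17

Derivation:
Op 1: place WK@(2,0)
Op 2: place WK@(2,2)
Op 3: remove (2,2)
Op 4: place WK@(1,1)
Op 5: place WQ@(3,4)
Op 6: place WK@(2,1)
Op 7: remove (3,4)
Op 8: remove (1,1)
Op 9: place WQ@(1,4)
Per-piece attacks for W:
  WQ@(1,4): attacks (1,3) (1,2) (1,1) (1,0) (2,4) (3,4) (4,4) (0,4) (2,3) (3,2) (4,1) (0,3)
  WK@(2,0): attacks (2,1) (3,0) (1,0) (3,1) (1,1)
  WK@(2,1): attacks (2,2) (2,0) (3,1) (1,1) (3,2) (3,0) (1,2) (1,0)
Union (17 distinct): (0,3) (0,4) (1,0) (1,1) (1,2) (1,3) (2,0) (2,1) (2,2) (2,3) (2,4) (3,0) (3,1) (3,2) (3,4) (4,1) (4,4)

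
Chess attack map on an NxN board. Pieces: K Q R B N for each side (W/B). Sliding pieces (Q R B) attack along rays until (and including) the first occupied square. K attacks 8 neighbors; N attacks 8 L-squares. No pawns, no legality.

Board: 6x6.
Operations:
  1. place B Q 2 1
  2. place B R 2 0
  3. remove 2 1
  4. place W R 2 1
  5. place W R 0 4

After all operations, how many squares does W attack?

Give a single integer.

Answer: 18

Derivation:
Op 1: place BQ@(2,1)
Op 2: place BR@(2,0)
Op 3: remove (2,1)
Op 4: place WR@(2,1)
Op 5: place WR@(0,4)
Per-piece attacks for W:
  WR@(0,4): attacks (0,5) (0,3) (0,2) (0,1) (0,0) (1,4) (2,4) (3,4) (4,4) (5,4)
  WR@(2,1): attacks (2,2) (2,3) (2,4) (2,5) (2,0) (3,1) (4,1) (5,1) (1,1) (0,1) [ray(0,-1) blocked at (2,0)]
Union (18 distinct): (0,0) (0,1) (0,2) (0,3) (0,5) (1,1) (1,4) (2,0) (2,2) (2,3) (2,4) (2,5) (3,1) (3,4) (4,1) (4,4) (5,1) (5,4)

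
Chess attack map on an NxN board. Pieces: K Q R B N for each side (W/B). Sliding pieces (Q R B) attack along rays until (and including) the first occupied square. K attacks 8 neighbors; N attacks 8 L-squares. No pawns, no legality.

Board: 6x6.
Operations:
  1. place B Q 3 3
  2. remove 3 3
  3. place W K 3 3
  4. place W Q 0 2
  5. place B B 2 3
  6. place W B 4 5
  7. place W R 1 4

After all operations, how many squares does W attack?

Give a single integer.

Answer: 22

Derivation:
Op 1: place BQ@(3,3)
Op 2: remove (3,3)
Op 3: place WK@(3,3)
Op 4: place WQ@(0,2)
Op 5: place BB@(2,3)
Op 6: place WB@(4,5)
Op 7: place WR@(1,4)
Per-piece attacks for W:
  WQ@(0,2): attacks (0,3) (0,4) (0,5) (0,1) (0,0) (1,2) (2,2) (3,2) (4,2) (5,2) (1,3) (2,4) (3,5) (1,1) (2,0)
  WR@(1,4): attacks (1,5) (1,3) (1,2) (1,1) (1,0) (2,4) (3,4) (4,4) (5,4) (0,4)
  WK@(3,3): attacks (3,4) (3,2) (4,3) (2,3) (4,4) (4,2) (2,4) (2,2)
  WB@(4,5): attacks (5,4) (3,4) (2,3) [ray(-1,-1) blocked at (2,3)]
Union (22 distinct): (0,0) (0,1) (0,3) (0,4) (0,5) (1,0) (1,1) (1,2) (1,3) (1,5) (2,0) (2,2) (2,3) (2,4) (3,2) (3,4) (3,5) (4,2) (4,3) (4,4) (5,2) (5,4)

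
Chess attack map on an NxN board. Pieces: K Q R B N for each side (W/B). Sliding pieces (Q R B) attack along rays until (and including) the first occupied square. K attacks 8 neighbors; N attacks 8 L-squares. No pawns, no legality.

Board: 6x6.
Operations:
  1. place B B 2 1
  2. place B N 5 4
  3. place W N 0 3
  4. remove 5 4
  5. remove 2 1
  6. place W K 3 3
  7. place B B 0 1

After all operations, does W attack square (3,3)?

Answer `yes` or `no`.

Op 1: place BB@(2,1)
Op 2: place BN@(5,4)
Op 3: place WN@(0,3)
Op 4: remove (5,4)
Op 5: remove (2,1)
Op 6: place WK@(3,3)
Op 7: place BB@(0,1)
Per-piece attacks for W:
  WN@(0,3): attacks (1,5) (2,4) (1,1) (2,2)
  WK@(3,3): attacks (3,4) (3,2) (4,3) (2,3) (4,4) (4,2) (2,4) (2,2)
W attacks (3,3): no

Answer: no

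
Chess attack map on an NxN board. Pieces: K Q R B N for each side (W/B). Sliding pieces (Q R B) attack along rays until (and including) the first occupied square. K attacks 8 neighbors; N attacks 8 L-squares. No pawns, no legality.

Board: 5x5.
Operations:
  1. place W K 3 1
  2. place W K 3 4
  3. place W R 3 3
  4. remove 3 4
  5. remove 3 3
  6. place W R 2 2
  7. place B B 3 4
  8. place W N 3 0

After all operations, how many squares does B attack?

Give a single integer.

Answer: 4

Derivation:
Op 1: place WK@(3,1)
Op 2: place WK@(3,4)
Op 3: place WR@(3,3)
Op 4: remove (3,4)
Op 5: remove (3,3)
Op 6: place WR@(2,2)
Op 7: place BB@(3,4)
Op 8: place WN@(3,0)
Per-piece attacks for B:
  BB@(3,4): attacks (4,3) (2,3) (1,2) (0,1)
Union (4 distinct): (0,1) (1,2) (2,3) (4,3)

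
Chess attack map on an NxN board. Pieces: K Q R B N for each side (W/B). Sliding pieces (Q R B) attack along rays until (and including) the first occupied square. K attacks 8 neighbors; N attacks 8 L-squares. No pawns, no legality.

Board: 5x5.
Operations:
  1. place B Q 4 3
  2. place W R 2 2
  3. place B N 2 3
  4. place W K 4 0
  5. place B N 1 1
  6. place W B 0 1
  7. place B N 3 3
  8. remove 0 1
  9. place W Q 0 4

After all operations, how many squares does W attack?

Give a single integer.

Op 1: place BQ@(4,3)
Op 2: place WR@(2,2)
Op 3: place BN@(2,3)
Op 4: place WK@(4,0)
Op 5: place BN@(1,1)
Op 6: place WB@(0,1)
Op 7: place BN@(3,3)
Op 8: remove (0,1)
Op 9: place WQ@(0,4)
Per-piece attacks for W:
  WQ@(0,4): attacks (0,3) (0,2) (0,1) (0,0) (1,4) (2,4) (3,4) (4,4) (1,3) (2,2) [ray(1,-1) blocked at (2,2)]
  WR@(2,2): attacks (2,3) (2,1) (2,0) (3,2) (4,2) (1,2) (0,2) [ray(0,1) blocked at (2,3)]
  WK@(4,0): attacks (4,1) (3,0) (3,1)
Union (19 distinct): (0,0) (0,1) (0,2) (0,3) (1,2) (1,3) (1,4) (2,0) (2,1) (2,2) (2,3) (2,4) (3,0) (3,1) (3,2) (3,4) (4,1) (4,2) (4,4)

Answer: 19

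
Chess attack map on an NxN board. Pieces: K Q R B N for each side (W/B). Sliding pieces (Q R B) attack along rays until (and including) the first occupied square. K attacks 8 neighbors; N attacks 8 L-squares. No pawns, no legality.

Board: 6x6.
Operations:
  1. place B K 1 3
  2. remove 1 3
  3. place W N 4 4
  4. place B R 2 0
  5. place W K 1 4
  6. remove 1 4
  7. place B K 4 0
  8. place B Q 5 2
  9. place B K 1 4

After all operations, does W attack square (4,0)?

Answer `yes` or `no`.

Op 1: place BK@(1,3)
Op 2: remove (1,3)
Op 3: place WN@(4,4)
Op 4: place BR@(2,0)
Op 5: place WK@(1,4)
Op 6: remove (1,4)
Op 7: place BK@(4,0)
Op 8: place BQ@(5,2)
Op 9: place BK@(1,4)
Per-piece attacks for W:
  WN@(4,4): attacks (2,5) (5,2) (3,2) (2,3)
W attacks (4,0): no

Answer: no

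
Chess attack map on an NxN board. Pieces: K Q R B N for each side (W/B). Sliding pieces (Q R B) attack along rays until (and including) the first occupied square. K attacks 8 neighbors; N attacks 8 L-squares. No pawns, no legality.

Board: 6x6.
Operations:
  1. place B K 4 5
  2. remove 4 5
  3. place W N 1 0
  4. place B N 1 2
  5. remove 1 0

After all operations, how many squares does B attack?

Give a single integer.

Answer: 6

Derivation:
Op 1: place BK@(4,5)
Op 2: remove (4,5)
Op 3: place WN@(1,0)
Op 4: place BN@(1,2)
Op 5: remove (1,0)
Per-piece attacks for B:
  BN@(1,2): attacks (2,4) (3,3) (0,4) (2,0) (3,1) (0,0)
Union (6 distinct): (0,0) (0,4) (2,0) (2,4) (3,1) (3,3)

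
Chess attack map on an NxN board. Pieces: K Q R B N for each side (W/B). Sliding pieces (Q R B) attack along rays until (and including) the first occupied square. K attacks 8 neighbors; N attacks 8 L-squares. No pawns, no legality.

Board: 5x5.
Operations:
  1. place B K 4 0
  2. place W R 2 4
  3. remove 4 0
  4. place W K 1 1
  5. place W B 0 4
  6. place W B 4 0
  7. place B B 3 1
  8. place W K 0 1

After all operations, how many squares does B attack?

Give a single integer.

Op 1: place BK@(4,0)
Op 2: place WR@(2,4)
Op 3: remove (4,0)
Op 4: place WK@(1,1)
Op 5: place WB@(0,4)
Op 6: place WB@(4,0)
Op 7: place BB@(3,1)
Op 8: place WK@(0,1)
Per-piece attacks for B:
  BB@(3,1): attacks (4,2) (4,0) (2,2) (1,3) (0,4) (2,0) [ray(1,-1) blocked at (4,0); ray(-1,1) blocked at (0,4)]
Union (6 distinct): (0,4) (1,3) (2,0) (2,2) (4,0) (4,2)

Answer: 6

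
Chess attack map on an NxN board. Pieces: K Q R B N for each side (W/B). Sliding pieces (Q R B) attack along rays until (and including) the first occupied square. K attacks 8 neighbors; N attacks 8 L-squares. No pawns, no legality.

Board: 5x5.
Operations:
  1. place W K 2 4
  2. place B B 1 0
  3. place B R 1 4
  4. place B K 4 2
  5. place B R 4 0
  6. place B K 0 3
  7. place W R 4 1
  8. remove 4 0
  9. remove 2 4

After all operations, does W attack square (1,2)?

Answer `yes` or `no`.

Answer: no

Derivation:
Op 1: place WK@(2,4)
Op 2: place BB@(1,0)
Op 3: place BR@(1,4)
Op 4: place BK@(4,2)
Op 5: place BR@(4,0)
Op 6: place BK@(0,3)
Op 7: place WR@(4,1)
Op 8: remove (4,0)
Op 9: remove (2,4)
Per-piece attacks for W:
  WR@(4,1): attacks (4,2) (4,0) (3,1) (2,1) (1,1) (0,1) [ray(0,1) blocked at (4,2)]
W attacks (1,2): no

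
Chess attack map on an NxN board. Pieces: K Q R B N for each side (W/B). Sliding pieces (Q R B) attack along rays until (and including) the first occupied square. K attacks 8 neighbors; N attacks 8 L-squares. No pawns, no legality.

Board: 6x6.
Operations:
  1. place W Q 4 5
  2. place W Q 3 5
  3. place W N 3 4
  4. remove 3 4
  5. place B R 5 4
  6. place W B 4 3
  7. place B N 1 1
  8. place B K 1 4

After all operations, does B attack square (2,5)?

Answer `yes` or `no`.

Answer: yes

Derivation:
Op 1: place WQ@(4,5)
Op 2: place WQ@(3,5)
Op 3: place WN@(3,4)
Op 4: remove (3,4)
Op 5: place BR@(5,4)
Op 6: place WB@(4,3)
Op 7: place BN@(1,1)
Op 8: place BK@(1,4)
Per-piece attacks for B:
  BN@(1,1): attacks (2,3) (3,2) (0,3) (3,0)
  BK@(1,4): attacks (1,5) (1,3) (2,4) (0,4) (2,5) (2,3) (0,5) (0,3)
  BR@(5,4): attacks (5,5) (5,3) (5,2) (5,1) (5,0) (4,4) (3,4) (2,4) (1,4) [ray(-1,0) blocked at (1,4)]
B attacks (2,5): yes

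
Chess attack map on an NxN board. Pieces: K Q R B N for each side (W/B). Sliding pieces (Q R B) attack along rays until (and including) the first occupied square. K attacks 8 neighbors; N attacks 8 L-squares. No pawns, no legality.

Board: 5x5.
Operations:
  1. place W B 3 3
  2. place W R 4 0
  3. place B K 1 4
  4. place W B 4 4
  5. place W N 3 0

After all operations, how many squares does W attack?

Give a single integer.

Answer: 10

Derivation:
Op 1: place WB@(3,3)
Op 2: place WR@(4,0)
Op 3: place BK@(1,4)
Op 4: place WB@(4,4)
Op 5: place WN@(3,0)
Per-piece attacks for W:
  WN@(3,0): attacks (4,2) (2,2) (1,1)
  WB@(3,3): attacks (4,4) (4,2) (2,4) (2,2) (1,1) (0,0) [ray(1,1) blocked at (4,4)]
  WR@(4,0): attacks (4,1) (4,2) (4,3) (4,4) (3,0) [ray(0,1) blocked at (4,4); ray(-1,0) blocked at (3,0)]
  WB@(4,4): attacks (3,3) [ray(-1,-1) blocked at (3,3)]
Union (10 distinct): (0,0) (1,1) (2,2) (2,4) (3,0) (3,3) (4,1) (4,2) (4,3) (4,4)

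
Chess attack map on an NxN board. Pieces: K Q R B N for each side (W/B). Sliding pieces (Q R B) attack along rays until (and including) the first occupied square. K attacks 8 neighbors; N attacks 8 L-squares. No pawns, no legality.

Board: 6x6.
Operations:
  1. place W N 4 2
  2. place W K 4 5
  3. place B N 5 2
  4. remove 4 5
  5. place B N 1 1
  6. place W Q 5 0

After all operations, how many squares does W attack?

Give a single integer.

Op 1: place WN@(4,2)
Op 2: place WK@(4,5)
Op 3: place BN@(5,2)
Op 4: remove (4,5)
Op 5: place BN@(1,1)
Op 6: place WQ@(5,0)
Per-piece attacks for W:
  WN@(4,2): attacks (5,4) (3,4) (2,3) (5,0) (3,0) (2,1)
  WQ@(5,0): attacks (5,1) (5,2) (4,0) (3,0) (2,0) (1,0) (0,0) (4,1) (3,2) (2,3) (1,4) (0,5) [ray(0,1) blocked at (5,2)]
Union (16 distinct): (0,0) (0,5) (1,0) (1,4) (2,0) (2,1) (2,3) (3,0) (3,2) (3,4) (4,0) (4,1) (5,0) (5,1) (5,2) (5,4)

Answer: 16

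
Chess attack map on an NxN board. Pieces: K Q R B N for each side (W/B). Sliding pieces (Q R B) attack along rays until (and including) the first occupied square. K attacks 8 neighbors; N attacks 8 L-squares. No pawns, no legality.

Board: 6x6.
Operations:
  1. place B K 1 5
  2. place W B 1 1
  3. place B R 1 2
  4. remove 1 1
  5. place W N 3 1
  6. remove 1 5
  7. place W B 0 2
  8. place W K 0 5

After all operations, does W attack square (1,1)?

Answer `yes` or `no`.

Op 1: place BK@(1,5)
Op 2: place WB@(1,1)
Op 3: place BR@(1,2)
Op 4: remove (1,1)
Op 5: place WN@(3,1)
Op 6: remove (1,5)
Op 7: place WB@(0,2)
Op 8: place WK@(0,5)
Per-piece attacks for W:
  WB@(0,2): attacks (1,3) (2,4) (3,5) (1,1) (2,0)
  WK@(0,5): attacks (0,4) (1,5) (1,4)
  WN@(3,1): attacks (4,3) (5,2) (2,3) (1,2) (5,0) (1,0)
W attacks (1,1): yes

Answer: yes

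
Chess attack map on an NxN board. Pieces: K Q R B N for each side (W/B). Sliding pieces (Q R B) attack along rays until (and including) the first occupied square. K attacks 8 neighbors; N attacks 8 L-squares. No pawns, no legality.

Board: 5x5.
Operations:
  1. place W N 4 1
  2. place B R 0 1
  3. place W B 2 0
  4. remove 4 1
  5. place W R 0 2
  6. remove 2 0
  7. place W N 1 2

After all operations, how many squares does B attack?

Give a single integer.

Answer: 6

Derivation:
Op 1: place WN@(4,1)
Op 2: place BR@(0,1)
Op 3: place WB@(2,0)
Op 4: remove (4,1)
Op 5: place WR@(0,2)
Op 6: remove (2,0)
Op 7: place WN@(1,2)
Per-piece attacks for B:
  BR@(0,1): attacks (0,2) (0,0) (1,1) (2,1) (3,1) (4,1) [ray(0,1) blocked at (0,2)]
Union (6 distinct): (0,0) (0,2) (1,1) (2,1) (3,1) (4,1)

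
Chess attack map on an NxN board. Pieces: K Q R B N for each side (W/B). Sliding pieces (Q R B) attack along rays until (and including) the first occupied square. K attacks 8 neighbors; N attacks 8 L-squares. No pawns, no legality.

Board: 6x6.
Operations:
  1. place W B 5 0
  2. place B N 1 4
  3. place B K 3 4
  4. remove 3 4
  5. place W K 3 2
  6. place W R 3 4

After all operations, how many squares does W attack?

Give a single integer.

Op 1: place WB@(5,0)
Op 2: place BN@(1,4)
Op 3: place BK@(3,4)
Op 4: remove (3,4)
Op 5: place WK@(3,2)
Op 6: place WR@(3,4)
Per-piece attacks for W:
  WK@(3,2): attacks (3,3) (3,1) (4,2) (2,2) (4,3) (4,1) (2,3) (2,1)
  WR@(3,4): attacks (3,5) (3,3) (3,2) (4,4) (5,4) (2,4) (1,4) [ray(0,-1) blocked at (3,2); ray(-1,0) blocked at (1,4)]
  WB@(5,0): attacks (4,1) (3,2) [ray(-1,1) blocked at (3,2)]
Union (14 distinct): (1,4) (2,1) (2,2) (2,3) (2,4) (3,1) (3,2) (3,3) (3,5) (4,1) (4,2) (4,3) (4,4) (5,4)

Answer: 14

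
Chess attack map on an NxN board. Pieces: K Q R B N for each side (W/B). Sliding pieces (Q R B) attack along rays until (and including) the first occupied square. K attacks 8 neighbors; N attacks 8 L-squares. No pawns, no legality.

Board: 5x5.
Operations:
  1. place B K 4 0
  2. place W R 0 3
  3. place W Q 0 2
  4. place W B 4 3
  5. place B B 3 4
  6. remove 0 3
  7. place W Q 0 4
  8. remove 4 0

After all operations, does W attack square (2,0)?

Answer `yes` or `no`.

Op 1: place BK@(4,0)
Op 2: place WR@(0,3)
Op 3: place WQ@(0,2)
Op 4: place WB@(4,3)
Op 5: place BB@(3,4)
Op 6: remove (0,3)
Op 7: place WQ@(0,4)
Op 8: remove (4,0)
Per-piece attacks for W:
  WQ@(0,2): attacks (0,3) (0,4) (0,1) (0,0) (1,2) (2,2) (3,2) (4,2) (1,3) (2,4) (1,1) (2,0) [ray(0,1) blocked at (0,4)]
  WQ@(0,4): attacks (0,3) (0,2) (1,4) (2,4) (3,4) (1,3) (2,2) (3,1) (4,0) [ray(0,-1) blocked at (0,2); ray(1,0) blocked at (3,4)]
  WB@(4,3): attacks (3,4) (3,2) (2,1) (1,0) [ray(-1,1) blocked at (3,4)]
W attacks (2,0): yes

Answer: yes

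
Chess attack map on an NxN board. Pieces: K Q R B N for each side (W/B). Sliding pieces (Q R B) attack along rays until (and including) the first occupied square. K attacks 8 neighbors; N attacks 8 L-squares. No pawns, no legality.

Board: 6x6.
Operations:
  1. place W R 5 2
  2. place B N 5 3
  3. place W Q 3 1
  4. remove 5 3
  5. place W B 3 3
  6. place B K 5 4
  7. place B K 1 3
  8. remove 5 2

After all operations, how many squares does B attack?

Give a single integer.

Answer: 13

Derivation:
Op 1: place WR@(5,2)
Op 2: place BN@(5,3)
Op 3: place WQ@(3,1)
Op 4: remove (5,3)
Op 5: place WB@(3,3)
Op 6: place BK@(5,4)
Op 7: place BK@(1,3)
Op 8: remove (5,2)
Per-piece attacks for B:
  BK@(1,3): attacks (1,4) (1,2) (2,3) (0,3) (2,4) (2,2) (0,4) (0,2)
  BK@(5,4): attacks (5,5) (5,3) (4,4) (4,5) (4,3)
Union (13 distinct): (0,2) (0,3) (0,4) (1,2) (1,4) (2,2) (2,3) (2,4) (4,3) (4,4) (4,5) (5,3) (5,5)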